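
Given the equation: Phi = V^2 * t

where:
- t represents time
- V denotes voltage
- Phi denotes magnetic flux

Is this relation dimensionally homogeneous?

No

t (time) has dimensions [T].
V (voltage) has dimensions [I^-1 L^2 M T^-3].
Phi (magnetic flux) has dimensions [I^-1 L^2 M T^-2].

Left side: [I^-1 L^2 M T^-2]
Right side: [I^-2 L^4 M^2 T^-5]

The two sides have different dimensions, so the equation is NOT dimensionally consistent.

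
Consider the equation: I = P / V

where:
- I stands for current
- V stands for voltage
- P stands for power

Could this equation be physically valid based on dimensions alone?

Yes

I (current) has dimensions [I].
V (voltage) has dimensions [I^-1 L^2 M T^-3].
P (power) has dimensions [L^2 M T^-3].

Left side: [I]
Right side: [I]

Both sides have the same dimensions, so the equation is dimensionally consistent.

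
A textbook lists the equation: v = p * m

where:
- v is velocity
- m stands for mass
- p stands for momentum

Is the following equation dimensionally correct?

No

v (velocity) has dimensions [L T^-1].
m (mass) has dimensions [M].
p (momentum) has dimensions [L M T^-1].

Left side: [L T^-1]
Right side: [L M^2 T^-1]

The two sides have different dimensions, so the equation is NOT dimensionally consistent.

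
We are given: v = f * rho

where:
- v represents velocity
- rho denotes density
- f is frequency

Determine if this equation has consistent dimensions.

No

v (velocity) has dimensions [L T^-1].
rho (density) has dimensions [L^-3 M].
f (frequency) has dimensions [T^-1].

Left side: [L T^-1]
Right side: [L^-3 M T^-1]

The two sides have different dimensions, so the equation is NOT dimensionally consistent.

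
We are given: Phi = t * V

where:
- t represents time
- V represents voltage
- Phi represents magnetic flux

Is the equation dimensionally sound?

Yes

t (time) has dimensions [T].
V (voltage) has dimensions [I^-1 L^2 M T^-3].
Phi (magnetic flux) has dimensions [I^-1 L^2 M T^-2].

Left side: [I^-1 L^2 M T^-2]
Right side: [I^-1 L^2 M T^-2]

Both sides have the same dimensions, so the equation is dimensionally consistent.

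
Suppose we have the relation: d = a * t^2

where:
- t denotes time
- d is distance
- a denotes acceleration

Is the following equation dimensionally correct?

Yes

t (time) has dimensions [T].
d (distance) has dimensions [L].
a (acceleration) has dimensions [L T^-2].

Left side: [L]
Right side: [L]

Both sides have the same dimensions, so the equation is dimensionally consistent.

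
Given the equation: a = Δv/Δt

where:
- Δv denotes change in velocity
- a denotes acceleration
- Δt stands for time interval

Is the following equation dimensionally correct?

Yes

Δv (change in velocity) has dimensions [L T^-1].
a (acceleration) has dimensions [L T^-2].
Δt (time interval) has dimensions [T].

Left side: [L T^-2]
Right side: [L T^-2]

Both sides have the same dimensions, so the equation is dimensionally consistent.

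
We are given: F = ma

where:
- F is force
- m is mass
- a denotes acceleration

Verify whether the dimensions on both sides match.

Yes

F (force) has dimensions [L M T^-2].
m (mass) has dimensions [M].
a (acceleration) has dimensions [L T^-2].

Left side: [L M T^-2]
Right side: [L M T^-2]

Both sides have the same dimensions, so the equation is dimensionally consistent.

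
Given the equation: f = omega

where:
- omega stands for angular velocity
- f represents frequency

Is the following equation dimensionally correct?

Yes

omega (angular velocity) has dimensions [T^-1].
f (frequency) has dimensions [T^-1].

Left side: [T^-1]
Right side: [T^-1]

Both sides have the same dimensions, so the equation is dimensionally consistent.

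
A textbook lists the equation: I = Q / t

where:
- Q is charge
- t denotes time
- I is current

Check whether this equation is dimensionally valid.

Yes

Q (charge) has dimensions [I T].
t (time) has dimensions [T].
I (current) has dimensions [I].

Left side: [I]
Right side: [I]

Both sides have the same dimensions, so the equation is dimensionally consistent.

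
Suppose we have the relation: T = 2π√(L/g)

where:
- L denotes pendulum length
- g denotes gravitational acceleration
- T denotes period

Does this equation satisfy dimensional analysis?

Yes

L (pendulum length) has dimensions [L].
g (gravitational acceleration) has dimensions [L T^-2].
T (period) has dimensions [T].

Left side: [T]
Right side: [T]

Both sides have the same dimensions, so the equation is dimensionally consistent.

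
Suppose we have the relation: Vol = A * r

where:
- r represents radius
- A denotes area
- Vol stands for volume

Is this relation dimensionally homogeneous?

Yes

r (radius) has dimensions [L].
A (area) has dimensions [L^2].
Vol (volume) has dimensions [L^3].

Left side: [L^3]
Right side: [L^3]

Both sides have the same dimensions, so the equation is dimensionally consistent.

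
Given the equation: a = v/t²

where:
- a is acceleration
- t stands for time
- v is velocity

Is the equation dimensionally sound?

No

a (acceleration) has dimensions [L T^-2].
t (time) has dimensions [T].
v (velocity) has dimensions [L T^-1].

Left side: [L T^-2]
Right side: [L T^-3]

The two sides have different dimensions, so the equation is NOT dimensionally consistent.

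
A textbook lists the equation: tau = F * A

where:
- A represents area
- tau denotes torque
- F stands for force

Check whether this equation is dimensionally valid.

No

A (area) has dimensions [L^2].
tau (torque) has dimensions [L^2 M T^-2].
F (force) has dimensions [L M T^-2].

Left side: [L^2 M T^-2]
Right side: [L^3 M T^-2]

The two sides have different dimensions, so the equation is NOT dimensionally consistent.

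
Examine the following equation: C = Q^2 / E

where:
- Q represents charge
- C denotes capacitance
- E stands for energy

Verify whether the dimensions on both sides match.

Yes

Q (charge) has dimensions [I T].
C (capacitance) has dimensions [I^2 L^-2 M^-1 T^4].
E (energy) has dimensions [L^2 M T^-2].

Left side: [I^2 L^-2 M^-1 T^4]
Right side: [I^2 L^-2 M^-1 T^4]

Both sides have the same dimensions, so the equation is dimensionally consistent.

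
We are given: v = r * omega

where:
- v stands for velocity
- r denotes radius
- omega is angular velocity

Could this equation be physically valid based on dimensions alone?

Yes

v (velocity) has dimensions [L T^-1].
r (radius) has dimensions [L].
omega (angular velocity) has dimensions [T^-1].

Left side: [L T^-1]
Right side: [L T^-1]

Both sides have the same dimensions, so the equation is dimensionally consistent.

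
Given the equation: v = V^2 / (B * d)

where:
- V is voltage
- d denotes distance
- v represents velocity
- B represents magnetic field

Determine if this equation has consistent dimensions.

No

V (voltage) has dimensions [I^-1 L^2 M T^-3].
d (distance) has dimensions [L].
v (velocity) has dimensions [L T^-1].
B (magnetic field) has dimensions [I^-1 M T^-2].

Left side: [L T^-1]
Right side: [I^-1 L^3 M T^-4]

The two sides have different dimensions, so the equation is NOT dimensionally consistent.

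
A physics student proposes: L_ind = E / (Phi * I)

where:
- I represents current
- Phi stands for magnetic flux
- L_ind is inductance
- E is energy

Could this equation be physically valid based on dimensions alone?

No

I (current) has dimensions [I].
Phi (magnetic flux) has dimensions [I^-1 L^2 M T^-2].
L_ind (inductance) has dimensions [I^-2 L^2 M T^-2].
E (energy) has dimensions [L^2 M T^-2].

Left side: [I^-2 L^2 M T^-2]
Right side: [dimensionless]

The two sides have different dimensions, so the equation is NOT dimensionally consistent.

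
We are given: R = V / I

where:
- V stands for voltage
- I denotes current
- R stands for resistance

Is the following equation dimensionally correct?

Yes

V (voltage) has dimensions [I^-1 L^2 M T^-3].
I (current) has dimensions [I].
R (resistance) has dimensions [I^-2 L^2 M T^-3].

Left side: [I^-2 L^2 M T^-3]
Right side: [I^-2 L^2 M T^-3]

Both sides have the same dimensions, so the equation is dimensionally consistent.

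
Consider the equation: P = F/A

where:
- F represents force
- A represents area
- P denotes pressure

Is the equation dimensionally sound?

Yes

F (force) has dimensions [L M T^-2].
A (area) has dimensions [L^2].
P (pressure) has dimensions [L^-1 M T^-2].

Left side: [L^-1 M T^-2]
Right side: [L^-1 M T^-2]

Both sides have the same dimensions, so the equation is dimensionally consistent.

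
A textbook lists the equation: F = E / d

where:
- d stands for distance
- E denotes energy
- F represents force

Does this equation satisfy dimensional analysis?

Yes

d (distance) has dimensions [L].
E (energy) has dimensions [L^2 M T^-2].
F (force) has dimensions [L M T^-2].

Left side: [L M T^-2]
Right side: [L M T^-2]

Both sides have the same dimensions, so the equation is dimensionally consistent.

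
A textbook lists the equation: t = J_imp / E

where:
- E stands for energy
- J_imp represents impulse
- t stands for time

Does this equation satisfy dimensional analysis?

No

E (energy) has dimensions [L^2 M T^-2].
J_imp (impulse) has dimensions [L M T^-1].
t (time) has dimensions [T].

Left side: [T]
Right side: [L^-1 T]

The two sides have different dimensions, so the equation is NOT dimensionally consistent.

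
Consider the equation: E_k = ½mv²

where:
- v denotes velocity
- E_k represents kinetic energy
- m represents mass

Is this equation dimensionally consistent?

Yes

v (velocity) has dimensions [L T^-1].
E_k (kinetic energy) has dimensions [L^2 M T^-2].
m (mass) has dimensions [M].

Left side: [L^2 M T^-2]
Right side: [L^2 M T^-2]

Both sides have the same dimensions, so the equation is dimensionally consistent.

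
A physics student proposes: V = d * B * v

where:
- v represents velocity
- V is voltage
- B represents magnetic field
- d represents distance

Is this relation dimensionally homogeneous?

Yes

v (velocity) has dimensions [L T^-1].
V (voltage) has dimensions [I^-1 L^2 M T^-3].
B (magnetic field) has dimensions [I^-1 M T^-2].
d (distance) has dimensions [L].

Left side: [I^-1 L^2 M T^-3]
Right side: [I^-1 L^2 M T^-3]

Both sides have the same dimensions, so the equation is dimensionally consistent.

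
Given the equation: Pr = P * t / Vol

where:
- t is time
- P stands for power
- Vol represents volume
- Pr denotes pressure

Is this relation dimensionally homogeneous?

Yes

t (time) has dimensions [T].
P (power) has dimensions [L^2 M T^-3].
Vol (volume) has dimensions [L^3].
Pr (pressure) has dimensions [L^-1 M T^-2].

Left side: [L^-1 M T^-2]
Right side: [L^-1 M T^-2]

Both sides have the same dimensions, so the equation is dimensionally consistent.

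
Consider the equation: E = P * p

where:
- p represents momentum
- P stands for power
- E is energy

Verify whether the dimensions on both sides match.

No

p (momentum) has dimensions [L M T^-1].
P (power) has dimensions [L^2 M T^-3].
E (energy) has dimensions [L^2 M T^-2].

Left side: [L^2 M T^-2]
Right side: [L^3 M^2 T^-4]

The two sides have different dimensions, so the equation is NOT dimensionally consistent.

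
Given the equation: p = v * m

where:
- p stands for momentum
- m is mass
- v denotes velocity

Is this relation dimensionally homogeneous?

Yes

p (momentum) has dimensions [L M T^-1].
m (mass) has dimensions [M].
v (velocity) has dimensions [L T^-1].

Left side: [L M T^-1]
Right side: [L M T^-1]

Both sides have the same dimensions, so the equation is dimensionally consistent.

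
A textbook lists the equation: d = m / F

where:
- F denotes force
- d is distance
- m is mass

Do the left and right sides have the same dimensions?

No

F (force) has dimensions [L M T^-2].
d (distance) has dimensions [L].
m (mass) has dimensions [M].

Left side: [L]
Right side: [L^-1 T^2]

The two sides have different dimensions, so the equation is NOT dimensionally consistent.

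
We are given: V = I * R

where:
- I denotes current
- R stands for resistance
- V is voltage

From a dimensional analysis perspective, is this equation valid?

Yes

I (current) has dimensions [I].
R (resistance) has dimensions [I^-2 L^2 M T^-3].
V (voltage) has dimensions [I^-1 L^2 M T^-3].

Left side: [I^-1 L^2 M T^-3]
Right side: [I^-1 L^2 M T^-3]

Both sides have the same dimensions, so the equation is dimensionally consistent.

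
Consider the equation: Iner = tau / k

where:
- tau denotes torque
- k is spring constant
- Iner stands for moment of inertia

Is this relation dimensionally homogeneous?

No

tau (torque) has dimensions [L^2 M T^-2].
k (spring constant) has dimensions [M T^-2].
Iner (moment of inertia) has dimensions [L^2 M].

Left side: [L^2 M]
Right side: [L^2]

The two sides have different dimensions, so the equation is NOT dimensionally consistent.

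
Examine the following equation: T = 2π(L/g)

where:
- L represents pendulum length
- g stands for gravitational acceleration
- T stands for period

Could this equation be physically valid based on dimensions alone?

No

L (pendulum length) has dimensions [L].
g (gravitational acceleration) has dimensions [L T^-2].
T (period) has dimensions [T].

Left side: [T]
Right side: [T^2]

The two sides have different dimensions, so the equation is NOT dimensionally consistent.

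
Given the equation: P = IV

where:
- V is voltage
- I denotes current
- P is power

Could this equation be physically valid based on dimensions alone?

Yes

V (voltage) has dimensions [I^-1 L^2 M T^-3].
I (current) has dimensions [I].
P (power) has dimensions [L^2 M T^-3].

Left side: [L^2 M T^-3]
Right side: [L^2 M T^-3]

Both sides have the same dimensions, so the equation is dimensionally consistent.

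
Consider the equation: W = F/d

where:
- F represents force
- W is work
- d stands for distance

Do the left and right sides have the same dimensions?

No

F (force) has dimensions [L M T^-2].
W (work) has dimensions [L^2 M T^-2].
d (distance) has dimensions [L].

Left side: [L^2 M T^-2]
Right side: [M T^-2]

The two sides have different dimensions, so the equation is NOT dimensionally consistent.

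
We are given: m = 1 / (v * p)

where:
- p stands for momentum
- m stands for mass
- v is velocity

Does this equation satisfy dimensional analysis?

No

p (momentum) has dimensions [L M T^-1].
m (mass) has dimensions [M].
v (velocity) has dimensions [L T^-1].

Left side: [M]
Right side: [L^-2 M^-1 T^2]

The two sides have different dimensions, so the equation is NOT dimensionally consistent.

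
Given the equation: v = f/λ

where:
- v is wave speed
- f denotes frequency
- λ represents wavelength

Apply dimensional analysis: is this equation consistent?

No

v (wave speed) has dimensions [L T^-1].
f (frequency) has dimensions [T^-1].
λ (wavelength) has dimensions [L].

Left side: [L T^-1]
Right side: [L^-1 T^-1]

The two sides have different dimensions, so the equation is NOT dimensionally consistent.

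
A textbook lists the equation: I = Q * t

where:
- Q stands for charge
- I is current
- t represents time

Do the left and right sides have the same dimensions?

No

Q (charge) has dimensions [I T].
I (current) has dimensions [I].
t (time) has dimensions [T].

Left side: [I]
Right side: [I T^2]

The two sides have different dimensions, so the equation is NOT dimensionally consistent.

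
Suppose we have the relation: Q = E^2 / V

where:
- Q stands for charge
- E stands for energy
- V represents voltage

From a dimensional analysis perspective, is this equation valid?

No

Q (charge) has dimensions [I T].
E (energy) has dimensions [L^2 M T^-2].
V (voltage) has dimensions [I^-1 L^2 M T^-3].

Left side: [I T]
Right side: [I L^2 M T^-1]

The two sides have different dimensions, so the equation is NOT dimensionally consistent.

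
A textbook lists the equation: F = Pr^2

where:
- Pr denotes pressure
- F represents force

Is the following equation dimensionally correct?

No

Pr (pressure) has dimensions [L^-1 M T^-2].
F (force) has dimensions [L M T^-2].

Left side: [L M T^-2]
Right side: [L^-2 M^2 T^-4]

The two sides have different dimensions, so the equation is NOT dimensionally consistent.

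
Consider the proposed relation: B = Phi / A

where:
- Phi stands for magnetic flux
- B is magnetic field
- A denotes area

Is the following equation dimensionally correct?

Yes

Phi (magnetic flux) has dimensions [I^-1 L^2 M T^-2].
B (magnetic field) has dimensions [I^-1 M T^-2].
A (area) has dimensions [L^2].

Left side: [I^-1 M T^-2]
Right side: [I^-1 M T^-2]

Both sides have the same dimensions, so the equation is dimensionally consistent.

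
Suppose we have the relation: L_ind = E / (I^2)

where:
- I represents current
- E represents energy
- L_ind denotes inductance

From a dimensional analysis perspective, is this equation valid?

Yes

I (current) has dimensions [I].
E (energy) has dimensions [L^2 M T^-2].
L_ind (inductance) has dimensions [I^-2 L^2 M T^-2].

Left side: [I^-2 L^2 M T^-2]
Right side: [I^-2 L^2 M T^-2]

Both sides have the same dimensions, so the equation is dimensionally consistent.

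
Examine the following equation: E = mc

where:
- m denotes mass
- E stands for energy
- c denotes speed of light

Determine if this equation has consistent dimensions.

No

m (mass) has dimensions [M].
E (energy) has dimensions [L^2 M T^-2].
c (speed of light) has dimensions [L T^-1].

Left side: [L^2 M T^-2]
Right side: [L M T^-1]

The two sides have different dimensions, so the equation is NOT dimensionally consistent.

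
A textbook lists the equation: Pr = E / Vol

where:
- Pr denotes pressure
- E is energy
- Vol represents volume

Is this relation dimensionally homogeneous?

Yes

Pr (pressure) has dimensions [L^-1 M T^-2].
E (energy) has dimensions [L^2 M T^-2].
Vol (volume) has dimensions [L^3].

Left side: [L^-1 M T^-2]
Right side: [L^-1 M T^-2]

Both sides have the same dimensions, so the equation is dimensionally consistent.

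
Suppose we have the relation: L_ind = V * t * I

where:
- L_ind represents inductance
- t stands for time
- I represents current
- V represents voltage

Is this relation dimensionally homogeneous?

No

L_ind (inductance) has dimensions [I^-2 L^2 M T^-2].
t (time) has dimensions [T].
I (current) has dimensions [I].
V (voltage) has dimensions [I^-1 L^2 M T^-3].

Left side: [I^-2 L^2 M T^-2]
Right side: [L^2 M T^-2]

The two sides have different dimensions, so the equation is NOT dimensionally consistent.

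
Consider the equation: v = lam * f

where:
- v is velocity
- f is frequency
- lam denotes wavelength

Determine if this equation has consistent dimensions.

Yes

v (velocity) has dimensions [L T^-1].
f (frequency) has dimensions [T^-1].
lam (wavelength) has dimensions [L].

Left side: [L T^-1]
Right side: [L T^-1]

Both sides have the same dimensions, so the equation is dimensionally consistent.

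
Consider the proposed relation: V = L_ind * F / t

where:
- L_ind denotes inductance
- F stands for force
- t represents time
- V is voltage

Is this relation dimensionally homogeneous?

No

L_ind (inductance) has dimensions [I^-2 L^2 M T^-2].
F (force) has dimensions [L M T^-2].
t (time) has dimensions [T].
V (voltage) has dimensions [I^-1 L^2 M T^-3].

Left side: [I^-1 L^2 M T^-3]
Right side: [I^-2 L^3 M^2 T^-5]

The two sides have different dimensions, so the equation is NOT dimensionally consistent.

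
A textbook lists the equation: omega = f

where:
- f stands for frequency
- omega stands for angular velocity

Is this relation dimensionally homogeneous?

Yes

f (frequency) has dimensions [T^-1].
omega (angular velocity) has dimensions [T^-1].

Left side: [T^-1]
Right side: [T^-1]

Both sides have the same dimensions, so the equation is dimensionally consistent.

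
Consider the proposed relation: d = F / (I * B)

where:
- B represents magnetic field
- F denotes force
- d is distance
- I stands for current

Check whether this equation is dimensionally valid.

Yes

B (magnetic field) has dimensions [I^-1 M T^-2].
F (force) has dimensions [L M T^-2].
d (distance) has dimensions [L].
I (current) has dimensions [I].

Left side: [L]
Right side: [L]

Both sides have the same dimensions, so the equation is dimensionally consistent.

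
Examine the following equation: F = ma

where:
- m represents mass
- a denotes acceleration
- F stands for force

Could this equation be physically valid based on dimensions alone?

Yes

m (mass) has dimensions [M].
a (acceleration) has dimensions [L T^-2].
F (force) has dimensions [L M T^-2].

Left side: [L M T^-2]
Right side: [L M T^-2]

Both sides have the same dimensions, so the equation is dimensionally consistent.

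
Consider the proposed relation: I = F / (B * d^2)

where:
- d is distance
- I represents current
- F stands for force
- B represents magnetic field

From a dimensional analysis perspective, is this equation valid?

No

d (distance) has dimensions [L].
I (current) has dimensions [I].
F (force) has dimensions [L M T^-2].
B (magnetic field) has dimensions [I^-1 M T^-2].

Left side: [I]
Right side: [I L^-1]

The two sides have different dimensions, so the equation is NOT dimensionally consistent.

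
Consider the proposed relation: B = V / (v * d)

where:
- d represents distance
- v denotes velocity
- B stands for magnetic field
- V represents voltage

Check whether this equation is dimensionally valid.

Yes

d (distance) has dimensions [L].
v (velocity) has dimensions [L T^-1].
B (magnetic field) has dimensions [I^-1 M T^-2].
V (voltage) has dimensions [I^-1 L^2 M T^-3].

Left side: [I^-1 M T^-2]
Right side: [I^-1 M T^-2]

Both sides have the same dimensions, so the equation is dimensionally consistent.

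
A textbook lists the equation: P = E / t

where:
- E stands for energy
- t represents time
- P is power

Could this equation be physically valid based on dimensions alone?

Yes

E (energy) has dimensions [L^2 M T^-2].
t (time) has dimensions [T].
P (power) has dimensions [L^2 M T^-3].

Left side: [L^2 M T^-3]
Right side: [L^2 M T^-3]

Both sides have the same dimensions, so the equation is dimensionally consistent.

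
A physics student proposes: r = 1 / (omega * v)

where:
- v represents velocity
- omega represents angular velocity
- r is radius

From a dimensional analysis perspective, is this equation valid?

No

v (velocity) has dimensions [L T^-1].
omega (angular velocity) has dimensions [T^-1].
r (radius) has dimensions [L].

Left side: [L]
Right side: [L^-1 T^2]

The two sides have different dimensions, so the equation is NOT dimensionally consistent.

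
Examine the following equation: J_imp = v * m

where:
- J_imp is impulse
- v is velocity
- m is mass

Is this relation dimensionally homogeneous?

Yes

J_imp (impulse) has dimensions [L M T^-1].
v (velocity) has dimensions [L T^-1].
m (mass) has dimensions [M].

Left side: [L M T^-1]
Right side: [L M T^-1]

Both sides have the same dimensions, so the equation is dimensionally consistent.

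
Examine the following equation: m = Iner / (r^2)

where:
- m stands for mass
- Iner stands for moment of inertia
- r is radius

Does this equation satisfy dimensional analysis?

Yes

m (mass) has dimensions [M].
Iner (moment of inertia) has dimensions [L^2 M].
r (radius) has dimensions [L].

Left side: [M]
Right side: [M]

Both sides have the same dimensions, so the equation is dimensionally consistent.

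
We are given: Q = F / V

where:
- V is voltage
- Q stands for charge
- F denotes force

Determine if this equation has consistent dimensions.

No

V (voltage) has dimensions [I^-1 L^2 M T^-3].
Q (charge) has dimensions [I T].
F (force) has dimensions [L M T^-2].

Left side: [I T]
Right side: [I L^-1 T]

The two sides have different dimensions, so the equation is NOT dimensionally consistent.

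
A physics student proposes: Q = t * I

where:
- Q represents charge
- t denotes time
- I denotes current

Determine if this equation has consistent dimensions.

Yes

Q (charge) has dimensions [I T].
t (time) has dimensions [T].
I (current) has dimensions [I].

Left side: [I T]
Right side: [I T]

Both sides have the same dimensions, so the equation is dimensionally consistent.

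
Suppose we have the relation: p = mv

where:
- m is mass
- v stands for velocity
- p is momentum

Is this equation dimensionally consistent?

Yes

m (mass) has dimensions [M].
v (velocity) has dimensions [L T^-1].
p (momentum) has dimensions [L M T^-1].

Left side: [L M T^-1]
Right side: [L M T^-1]

Both sides have the same dimensions, so the equation is dimensionally consistent.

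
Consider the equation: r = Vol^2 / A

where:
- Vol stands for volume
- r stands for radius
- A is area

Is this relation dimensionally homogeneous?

No

Vol (volume) has dimensions [L^3].
r (radius) has dimensions [L].
A (area) has dimensions [L^2].

Left side: [L]
Right side: [L^4]

The two sides have different dimensions, so the equation is NOT dimensionally consistent.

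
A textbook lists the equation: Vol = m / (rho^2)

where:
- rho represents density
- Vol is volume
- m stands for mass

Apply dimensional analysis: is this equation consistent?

No

rho (density) has dimensions [L^-3 M].
Vol (volume) has dimensions [L^3].
m (mass) has dimensions [M].

Left side: [L^3]
Right side: [L^6 M^-1]

The two sides have different dimensions, so the equation is NOT dimensionally consistent.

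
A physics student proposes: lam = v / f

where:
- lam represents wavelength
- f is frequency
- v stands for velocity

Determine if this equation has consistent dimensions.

Yes

lam (wavelength) has dimensions [L].
f (frequency) has dimensions [T^-1].
v (velocity) has dimensions [L T^-1].

Left side: [L]
Right side: [L]

Both sides have the same dimensions, so the equation is dimensionally consistent.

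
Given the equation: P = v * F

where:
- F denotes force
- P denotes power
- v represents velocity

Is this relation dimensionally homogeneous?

Yes

F (force) has dimensions [L M T^-2].
P (power) has dimensions [L^2 M T^-3].
v (velocity) has dimensions [L T^-1].

Left side: [L^2 M T^-3]
Right side: [L^2 M T^-3]

Both sides have the same dimensions, so the equation is dimensionally consistent.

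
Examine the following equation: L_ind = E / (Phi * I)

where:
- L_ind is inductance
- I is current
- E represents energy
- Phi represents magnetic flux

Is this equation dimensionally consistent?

No

L_ind (inductance) has dimensions [I^-2 L^2 M T^-2].
I (current) has dimensions [I].
E (energy) has dimensions [L^2 M T^-2].
Phi (magnetic flux) has dimensions [I^-1 L^2 M T^-2].

Left side: [I^-2 L^2 M T^-2]
Right side: [dimensionless]

The two sides have different dimensions, so the equation is NOT dimensionally consistent.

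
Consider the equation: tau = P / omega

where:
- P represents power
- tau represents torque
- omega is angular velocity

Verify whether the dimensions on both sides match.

Yes

P (power) has dimensions [L^2 M T^-3].
tau (torque) has dimensions [L^2 M T^-2].
omega (angular velocity) has dimensions [T^-1].

Left side: [L^2 M T^-2]
Right side: [L^2 M T^-2]

Both sides have the same dimensions, so the equation is dimensionally consistent.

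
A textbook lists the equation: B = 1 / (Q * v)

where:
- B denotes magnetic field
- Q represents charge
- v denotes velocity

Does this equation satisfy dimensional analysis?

No

B (magnetic field) has dimensions [I^-1 M T^-2].
Q (charge) has dimensions [I T].
v (velocity) has dimensions [L T^-1].

Left side: [I^-1 M T^-2]
Right side: [I^-1 L^-1]

The two sides have different dimensions, so the equation is NOT dimensionally consistent.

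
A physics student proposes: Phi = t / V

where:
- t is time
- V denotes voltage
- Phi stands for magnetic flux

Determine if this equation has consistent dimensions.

No

t (time) has dimensions [T].
V (voltage) has dimensions [I^-1 L^2 M T^-3].
Phi (magnetic flux) has dimensions [I^-1 L^2 M T^-2].

Left side: [I^-1 L^2 M T^-2]
Right side: [I L^-2 M^-1 T^4]

The two sides have different dimensions, so the equation is NOT dimensionally consistent.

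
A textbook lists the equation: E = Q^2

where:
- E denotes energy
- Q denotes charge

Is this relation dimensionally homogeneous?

No

E (energy) has dimensions [L^2 M T^-2].
Q (charge) has dimensions [I T].

Left side: [L^2 M T^-2]
Right side: [I^2 T^2]

The two sides have different dimensions, so the equation is NOT dimensionally consistent.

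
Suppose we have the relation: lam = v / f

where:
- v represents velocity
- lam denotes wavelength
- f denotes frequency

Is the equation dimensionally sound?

Yes

v (velocity) has dimensions [L T^-1].
lam (wavelength) has dimensions [L].
f (frequency) has dimensions [T^-1].

Left side: [L]
Right side: [L]

Both sides have the same dimensions, so the equation is dimensionally consistent.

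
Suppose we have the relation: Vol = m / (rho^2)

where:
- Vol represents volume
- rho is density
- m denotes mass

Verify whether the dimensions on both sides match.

No

Vol (volume) has dimensions [L^3].
rho (density) has dimensions [L^-3 M].
m (mass) has dimensions [M].

Left side: [L^3]
Right side: [L^6 M^-1]

The two sides have different dimensions, so the equation is NOT dimensionally consistent.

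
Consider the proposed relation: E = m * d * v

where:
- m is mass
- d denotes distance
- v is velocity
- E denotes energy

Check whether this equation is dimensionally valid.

No

m (mass) has dimensions [M].
d (distance) has dimensions [L].
v (velocity) has dimensions [L T^-1].
E (energy) has dimensions [L^2 M T^-2].

Left side: [L^2 M T^-2]
Right side: [L^2 M T^-1]

The two sides have different dimensions, so the equation is NOT dimensionally consistent.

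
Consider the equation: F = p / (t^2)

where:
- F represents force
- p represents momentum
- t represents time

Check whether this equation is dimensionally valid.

No

F (force) has dimensions [L M T^-2].
p (momentum) has dimensions [L M T^-1].
t (time) has dimensions [T].

Left side: [L M T^-2]
Right side: [L M T^-3]

The two sides have different dimensions, so the equation is NOT dimensionally consistent.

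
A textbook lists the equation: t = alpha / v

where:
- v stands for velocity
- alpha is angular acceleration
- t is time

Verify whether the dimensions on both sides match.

No

v (velocity) has dimensions [L T^-1].
alpha (angular acceleration) has dimensions [T^-2].
t (time) has dimensions [T].

Left side: [T]
Right side: [L^-1 T^-1]

The two sides have different dimensions, so the equation is NOT dimensionally consistent.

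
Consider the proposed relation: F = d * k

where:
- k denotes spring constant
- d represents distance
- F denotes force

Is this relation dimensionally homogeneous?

Yes

k (spring constant) has dimensions [M T^-2].
d (distance) has dimensions [L].
F (force) has dimensions [L M T^-2].

Left side: [L M T^-2]
Right side: [L M T^-2]

Both sides have the same dimensions, so the equation is dimensionally consistent.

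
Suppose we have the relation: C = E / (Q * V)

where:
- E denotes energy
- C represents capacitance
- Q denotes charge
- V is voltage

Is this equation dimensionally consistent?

No

E (energy) has dimensions [L^2 M T^-2].
C (capacitance) has dimensions [I^2 L^-2 M^-1 T^4].
Q (charge) has dimensions [I T].
V (voltage) has dimensions [I^-1 L^2 M T^-3].

Left side: [I^2 L^-2 M^-1 T^4]
Right side: [dimensionless]

The two sides have different dimensions, so the equation is NOT dimensionally consistent.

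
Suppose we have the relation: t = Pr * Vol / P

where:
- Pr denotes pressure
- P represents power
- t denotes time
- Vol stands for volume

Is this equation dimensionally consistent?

Yes

Pr (pressure) has dimensions [L^-1 M T^-2].
P (power) has dimensions [L^2 M T^-3].
t (time) has dimensions [T].
Vol (volume) has dimensions [L^3].

Left side: [T]
Right side: [T]

Both sides have the same dimensions, so the equation is dimensionally consistent.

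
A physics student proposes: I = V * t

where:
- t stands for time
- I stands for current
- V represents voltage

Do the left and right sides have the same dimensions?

No

t (time) has dimensions [T].
I (current) has dimensions [I].
V (voltage) has dimensions [I^-1 L^2 M T^-3].

Left side: [I]
Right side: [I^-1 L^2 M T^-2]

The two sides have different dimensions, so the equation is NOT dimensionally consistent.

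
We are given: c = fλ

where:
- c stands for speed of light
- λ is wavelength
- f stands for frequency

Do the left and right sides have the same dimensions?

Yes

c (speed of light) has dimensions [L T^-1].
λ (wavelength) has dimensions [L].
f (frequency) has dimensions [T^-1].

Left side: [L T^-1]
Right side: [L T^-1]

Both sides have the same dimensions, so the equation is dimensionally consistent.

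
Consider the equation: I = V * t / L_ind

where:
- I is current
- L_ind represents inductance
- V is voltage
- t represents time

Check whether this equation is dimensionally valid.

Yes

I (current) has dimensions [I].
L_ind (inductance) has dimensions [I^-2 L^2 M T^-2].
V (voltage) has dimensions [I^-1 L^2 M T^-3].
t (time) has dimensions [T].

Left side: [I]
Right side: [I]

Both sides have the same dimensions, so the equation is dimensionally consistent.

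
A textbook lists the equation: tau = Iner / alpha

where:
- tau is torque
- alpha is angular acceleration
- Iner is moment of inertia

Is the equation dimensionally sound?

No

tau (torque) has dimensions [L^2 M T^-2].
alpha (angular acceleration) has dimensions [T^-2].
Iner (moment of inertia) has dimensions [L^2 M].

Left side: [L^2 M T^-2]
Right side: [L^2 M T^2]

The two sides have different dimensions, so the equation is NOT dimensionally consistent.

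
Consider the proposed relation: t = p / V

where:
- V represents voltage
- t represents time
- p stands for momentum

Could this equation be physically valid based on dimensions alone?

No

V (voltage) has dimensions [I^-1 L^2 M T^-3].
t (time) has dimensions [T].
p (momentum) has dimensions [L M T^-1].

Left side: [T]
Right side: [I L^-1 T^2]

The two sides have different dimensions, so the equation is NOT dimensionally consistent.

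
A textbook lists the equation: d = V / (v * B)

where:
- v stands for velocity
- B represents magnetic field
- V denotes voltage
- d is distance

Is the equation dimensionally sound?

Yes

v (velocity) has dimensions [L T^-1].
B (magnetic field) has dimensions [I^-1 M T^-2].
V (voltage) has dimensions [I^-1 L^2 M T^-3].
d (distance) has dimensions [L].

Left side: [L]
Right side: [L]

Both sides have the same dimensions, so the equation is dimensionally consistent.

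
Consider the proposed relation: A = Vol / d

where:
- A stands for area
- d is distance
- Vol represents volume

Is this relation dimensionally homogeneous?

Yes

A (area) has dimensions [L^2].
d (distance) has dimensions [L].
Vol (volume) has dimensions [L^3].

Left side: [L^2]
Right side: [L^2]

Both sides have the same dimensions, so the equation is dimensionally consistent.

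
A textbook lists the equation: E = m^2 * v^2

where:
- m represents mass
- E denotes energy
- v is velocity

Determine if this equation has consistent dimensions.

No

m (mass) has dimensions [M].
E (energy) has dimensions [L^2 M T^-2].
v (velocity) has dimensions [L T^-1].

Left side: [L^2 M T^-2]
Right side: [L^2 M^2 T^-2]

The two sides have different dimensions, so the equation is NOT dimensionally consistent.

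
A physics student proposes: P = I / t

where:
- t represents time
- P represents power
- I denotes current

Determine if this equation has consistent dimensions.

No

t (time) has dimensions [T].
P (power) has dimensions [L^2 M T^-3].
I (current) has dimensions [I].

Left side: [L^2 M T^-3]
Right side: [I T^-1]

The two sides have different dimensions, so the equation is NOT dimensionally consistent.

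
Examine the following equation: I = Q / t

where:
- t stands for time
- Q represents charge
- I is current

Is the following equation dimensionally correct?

Yes

t (time) has dimensions [T].
Q (charge) has dimensions [I T].
I (current) has dimensions [I].

Left side: [I]
Right side: [I]

Both sides have the same dimensions, so the equation is dimensionally consistent.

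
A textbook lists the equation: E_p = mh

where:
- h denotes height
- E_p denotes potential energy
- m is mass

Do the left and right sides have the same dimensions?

No

h (height) has dimensions [L].
E_p (potential energy) has dimensions [L^2 M T^-2].
m (mass) has dimensions [M].

Left side: [L^2 M T^-2]
Right side: [L M]

The two sides have different dimensions, so the equation is NOT dimensionally consistent.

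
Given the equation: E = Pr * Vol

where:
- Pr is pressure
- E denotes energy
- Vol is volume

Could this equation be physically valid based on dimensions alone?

Yes

Pr (pressure) has dimensions [L^-1 M T^-2].
E (energy) has dimensions [L^2 M T^-2].
Vol (volume) has dimensions [L^3].

Left side: [L^2 M T^-2]
Right side: [L^2 M T^-2]

Both sides have the same dimensions, so the equation is dimensionally consistent.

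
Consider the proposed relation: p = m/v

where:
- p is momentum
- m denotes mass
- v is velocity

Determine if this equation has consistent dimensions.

No

p (momentum) has dimensions [L M T^-1].
m (mass) has dimensions [M].
v (velocity) has dimensions [L T^-1].

Left side: [L M T^-1]
Right side: [L^-1 M T]

The two sides have different dimensions, so the equation is NOT dimensionally consistent.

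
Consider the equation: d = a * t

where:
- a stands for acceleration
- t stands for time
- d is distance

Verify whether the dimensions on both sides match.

No

a (acceleration) has dimensions [L T^-2].
t (time) has dimensions [T].
d (distance) has dimensions [L].

Left side: [L]
Right side: [L T^-1]

The two sides have different dimensions, so the equation is NOT dimensionally consistent.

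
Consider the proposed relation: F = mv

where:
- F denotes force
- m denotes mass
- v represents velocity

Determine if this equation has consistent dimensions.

No

F (force) has dimensions [L M T^-2].
m (mass) has dimensions [M].
v (velocity) has dimensions [L T^-1].

Left side: [L M T^-2]
Right side: [L M T^-1]

The two sides have different dimensions, so the equation is NOT dimensionally consistent.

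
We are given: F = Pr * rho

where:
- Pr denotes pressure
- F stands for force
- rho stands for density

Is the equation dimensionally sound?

No

Pr (pressure) has dimensions [L^-1 M T^-2].
F (force) has dimensions [L M T^-2].
rho (density) has dimensions [L^-3 M].

Left side: [L M T^-2]
Right side: [L^-4 M^2 T^-2]

The two sides have different dimensions, so the equation is NOT dimensionally consistent.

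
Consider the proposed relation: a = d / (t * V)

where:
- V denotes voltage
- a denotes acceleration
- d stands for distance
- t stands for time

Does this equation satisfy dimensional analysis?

No

V (voltage) has dimensions [I^-1 L^2 M T^-3].
a (acceleration) has dimensions [L T^-2].
d (distance) has dimensions [L].
t (time) has dimensions [T].

Left side: [L T^-2]
Right side: [I L^-1 M^-1 T^2]

The two sides have different dimensions, so the equation is NOT dimensionally consistent.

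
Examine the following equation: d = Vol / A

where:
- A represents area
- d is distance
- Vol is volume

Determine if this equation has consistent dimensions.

Yes

A (area) has dimensions [L^2].
d (distance) has dimensions [L].
Vol (volume) has dimensions [L^3].

Left side: [L]
Right side: [L]

Both sides have the same dimensions, so the equation is dimensionally consistent.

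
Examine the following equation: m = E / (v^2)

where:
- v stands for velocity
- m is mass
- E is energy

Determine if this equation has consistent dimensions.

Yes

v (velocity) has dimensions [L T^-1].
m (mass) has dimensions [M].
E (energy) has dimensions [L^2 M T^-2].

Left side: [M]
Right side: [M]

Both sides have the same dimensions, so the equation is dimensionally consistent.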